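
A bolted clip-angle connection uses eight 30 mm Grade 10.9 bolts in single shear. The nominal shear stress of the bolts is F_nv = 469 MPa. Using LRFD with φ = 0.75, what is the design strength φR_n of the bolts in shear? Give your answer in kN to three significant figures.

1990 kN

A_b = π × 30² / 4 = 706.9 mm².
R_n = F_nv · A_b · n · n_s = 469 × 706.9 × 8 × 1 / 1000 = 2652 kN.
Design strength φR_n = 0.75 × 2652 = 1990 kN.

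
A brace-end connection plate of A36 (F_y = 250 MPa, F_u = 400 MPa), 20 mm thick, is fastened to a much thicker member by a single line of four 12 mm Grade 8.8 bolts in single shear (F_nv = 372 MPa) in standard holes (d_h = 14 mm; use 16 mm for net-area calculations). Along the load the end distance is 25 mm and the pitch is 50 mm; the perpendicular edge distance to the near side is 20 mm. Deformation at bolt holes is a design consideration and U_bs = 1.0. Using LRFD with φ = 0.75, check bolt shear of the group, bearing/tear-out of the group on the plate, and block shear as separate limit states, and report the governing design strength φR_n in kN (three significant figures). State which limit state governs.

Bolt shear: A_b = π·12²/4 = 113.1 mm²; R_n = 372 × 113.1 × 4 × 1 / 1000 = 168.3 kN → 0.75 × 168.3 = 126 kN.
Bearing: edge l_c = 18, r_n = 172.8 kN; interior l_c = 36, r_n = 230.4 kN; R_n = 172.8 + 3·230.4 = 864 kN → 648 kN.
Block shear: A_gv = 3500, A_nv = 2380, A_nt = 240 mm²; R_n = min(0.6F_uA_nv, 0.6F_yA_gv) + U_bs·F_u·A_nt = 621 kN → 466 kN.
Bolt shear governs: 126 kN.

126 kN (bolt shear governs)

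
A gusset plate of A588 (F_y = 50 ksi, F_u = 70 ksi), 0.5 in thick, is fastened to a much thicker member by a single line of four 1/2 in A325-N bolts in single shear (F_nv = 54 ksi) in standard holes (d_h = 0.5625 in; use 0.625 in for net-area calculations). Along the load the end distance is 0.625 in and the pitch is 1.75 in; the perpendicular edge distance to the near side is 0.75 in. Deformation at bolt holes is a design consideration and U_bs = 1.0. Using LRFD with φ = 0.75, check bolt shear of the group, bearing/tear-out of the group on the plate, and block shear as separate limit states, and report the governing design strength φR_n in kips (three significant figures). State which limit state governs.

Bolt shear: A_b = π·0.5²/4 = 0.1963 in²; R_n = 54 × 0.1963 × 4 × 1 = 42.41 kips → 0.75 × 42.41 = 31.8 kips.
Bearing: edge l_c = 0.3438, r_n = 14.44 kips; interior l_c = 1.188, r_n = 42 kips; R_n = 14.44 + 3·42 = 140.4 kips → 105 kips.
Block shear: A_gv = 2.938, A_nv = 1.844, A_nt = 0.2188 in²; R_n = min(0.6F_uA_nv, 0.6F_yA_gv) + U_bs·F_u·A_nt = 92.75 kips → 69.6 kips.
Bolt shear governs: 31.8 kips.

31.8 kips (bolt shear governs)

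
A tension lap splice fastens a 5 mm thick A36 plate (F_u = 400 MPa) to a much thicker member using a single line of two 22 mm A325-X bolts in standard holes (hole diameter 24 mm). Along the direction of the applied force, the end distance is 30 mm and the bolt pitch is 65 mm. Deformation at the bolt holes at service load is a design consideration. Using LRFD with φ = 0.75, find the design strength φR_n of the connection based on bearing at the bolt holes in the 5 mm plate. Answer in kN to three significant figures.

106 kN

Per bolt r_n = 1.2 l_c t F_u ≤ 2.4 d t F_u; upper limit = 2.4 × 22 × 5 × 400 / 1000 = 105.6 kN.
Edge bolt: l_c = 30 − 24/2 = 18 mm → 1.2 × 18 × 5 × 400 / 1000 = 43.2 → r_n = 43.2 kN.
Interior bolts: l_c = 65 − 24 = 41 mm → 1.2 × 41 × 5 × 400 / 1000 = 98.4 → r_n = 98.4 kN.
R_n = 1 × 43.2 + 1 × 98.4 = 141.6 kN.
Design strength φR_n = 0.75 × 141.6 = 106 kN.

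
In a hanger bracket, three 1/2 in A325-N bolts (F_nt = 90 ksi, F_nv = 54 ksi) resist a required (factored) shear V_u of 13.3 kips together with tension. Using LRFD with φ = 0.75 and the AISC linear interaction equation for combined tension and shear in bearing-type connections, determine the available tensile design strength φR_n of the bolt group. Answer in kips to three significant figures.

A_b = π·0.5²/4 = 0.1963 in²; f_rv = 13.3 / (3 × 0.1963) = 22.58 ksi.
F'_nt = 1.3 F_nt − (F_nt / φF_nv) f_rv = 1.3·90 − (90/(0.75·54))·22.58 = 66.82 ksi, capped at F_nt → F'_nt = 66.82 ksi.
R_n = F'_nt · A_b · n = 66.82 × 0.1963 × 3 = 39.36 kips.
Design strength φR_n = 0.75 × 39.36 = 29.5 kips.

29.5 kips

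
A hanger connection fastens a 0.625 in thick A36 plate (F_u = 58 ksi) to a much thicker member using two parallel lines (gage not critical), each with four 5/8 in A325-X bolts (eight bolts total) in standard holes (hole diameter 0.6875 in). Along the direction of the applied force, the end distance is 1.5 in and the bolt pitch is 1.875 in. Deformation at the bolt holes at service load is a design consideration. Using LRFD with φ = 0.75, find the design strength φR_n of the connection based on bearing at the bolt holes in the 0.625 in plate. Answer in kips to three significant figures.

308 kips

Per bolt r_n = 1.2 l_c t F_u ≤ 2.4 d t F_u; upper limit = 2.4 × 0.625 × 0.625 × 58 = 54.38 kips.
Edge bolt: l_c = 1.5 − 0.6875/2 = 1.156 in → 1.2 × 1.156 × 0.625 × 58 = 50.3 → r_n = 50.3 kips.
Interior bolts: l_c = 1.875 − 0.6875 = 1.188 in → 1.2 × 1.188 × 0.625 × 58 = 51.66 → r_n = 51.66 kips.
R_n = 2 × 50.3 + 6 × 51.66 = 410.5 kips.
Design strength φR_n = 0.75 × 410.5 = 308 kips.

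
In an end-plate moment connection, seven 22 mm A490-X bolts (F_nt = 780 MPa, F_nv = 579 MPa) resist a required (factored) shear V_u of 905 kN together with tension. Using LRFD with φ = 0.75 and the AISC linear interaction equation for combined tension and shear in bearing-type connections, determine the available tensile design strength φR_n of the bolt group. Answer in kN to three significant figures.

804 kN

A_b = π·22²/4 = 380.1 mm²; f_rv = 905 × 1000 / (7 × 380.1) = 340.1 MPa.
F'_nt = 1.3 F_nt − (F_nt / φF_nv) f_rv = 1.3·780 − (780/(0.75·579))·340.1 = 403.1 MPa, capped at F_nt → F'_nt = 403.1 MPa.
R_n = F'_nt · A_b · n = 403.1 × 380.1 × 7 / 1000 = 1073 kN.
Design strength φR_n = 0.75 × 1073 = 804 kN.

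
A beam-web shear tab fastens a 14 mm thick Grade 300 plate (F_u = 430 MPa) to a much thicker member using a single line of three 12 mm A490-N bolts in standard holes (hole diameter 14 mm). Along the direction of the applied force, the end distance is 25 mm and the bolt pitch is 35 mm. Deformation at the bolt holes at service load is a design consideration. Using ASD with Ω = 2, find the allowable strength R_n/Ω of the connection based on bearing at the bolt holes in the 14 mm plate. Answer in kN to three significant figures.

217 kN

Per bolt r_n = 1.2 l_c t F_u ≤ 2.4 d t F_u; upper limit = 2.4 × 12 × 14 × 430 / 1000 = 173.4 kN.
Edge bolt: l_c = 25 − 14/2 = 18 mm → 1.2 × 18 × 14 × 430 / 1000 = 130 → r_n = 130 kN.
Interior bolts: l_c = 35 − 14 = 21 mm → 1.2 × 21 × 14 × 430 / 1000 = 151.7 → r_n = 151.7 kN.
R_n = 1 × 130 + 2 × 151.7 = 433.4 kN.
Allowable strength R_n/Ω = 433.4 / 2 = 217 kN.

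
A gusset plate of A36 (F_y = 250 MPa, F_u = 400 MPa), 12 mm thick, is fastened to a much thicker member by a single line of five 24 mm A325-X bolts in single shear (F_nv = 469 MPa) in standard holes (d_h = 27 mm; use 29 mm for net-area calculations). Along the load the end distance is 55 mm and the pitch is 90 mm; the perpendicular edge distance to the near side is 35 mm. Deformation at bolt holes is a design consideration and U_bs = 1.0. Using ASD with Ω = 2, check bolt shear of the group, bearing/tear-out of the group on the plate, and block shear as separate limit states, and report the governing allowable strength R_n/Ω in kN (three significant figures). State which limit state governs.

423 kN (block shear governs)

Bolt shear: A_b = π·24²/4 = 452.4 mm²; R_n = 469 × 452.4 × 5 × 1 / 1000 = 1061 kN → 1061 / 2 = 530 kN.
Bearing: edge l_c = 41.5, r_n = 239 kN; interior l_c = 63, r_n = 276.5 kN; R_n = 239 + 4·276.5 = 1345 kN → 672 kN.
Block shear: A_gv = 4980, A_nv = 3414, A_nt = 246 mm²; R_n = min(0.6F_uA_nv, 0.6F_yA_gv) + U_bs·F_u·A_nt = 845.4 kN → 423 kN.
Block shear governs: 423 kN.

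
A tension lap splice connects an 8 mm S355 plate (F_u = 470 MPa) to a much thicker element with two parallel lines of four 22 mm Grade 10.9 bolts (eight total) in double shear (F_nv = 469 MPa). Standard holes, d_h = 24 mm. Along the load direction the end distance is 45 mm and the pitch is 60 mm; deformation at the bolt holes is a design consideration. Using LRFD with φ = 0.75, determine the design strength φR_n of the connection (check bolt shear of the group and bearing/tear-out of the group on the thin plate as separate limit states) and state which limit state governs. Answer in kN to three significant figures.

954 kN (bearing governs)

Bolt shear: A_b = π·22²/4 = 380.1 mm²; R_n = 469 × 380.1 × 8 × 2 / 1000 = 2853 kN → 0.75 × 2853 = 2140 kN.
Bearing (1.2 l_c t F_u ≤ 2.4 d t F_u): upper limit = 2.4·22·8·470 / 1000 = 198.5 kN.
  Edge l_c = 45 − 24/2 = 33 → r_n = 148.9 kN; interior l_c = 60 − 24 = 36 → r_n = 162.4 kN.
  R_n,bearing = 2·148.9 + 6·162.4 = 1272 kN → 0.75 × 1272 = 954 kN.
Bearing governs: 954 kN.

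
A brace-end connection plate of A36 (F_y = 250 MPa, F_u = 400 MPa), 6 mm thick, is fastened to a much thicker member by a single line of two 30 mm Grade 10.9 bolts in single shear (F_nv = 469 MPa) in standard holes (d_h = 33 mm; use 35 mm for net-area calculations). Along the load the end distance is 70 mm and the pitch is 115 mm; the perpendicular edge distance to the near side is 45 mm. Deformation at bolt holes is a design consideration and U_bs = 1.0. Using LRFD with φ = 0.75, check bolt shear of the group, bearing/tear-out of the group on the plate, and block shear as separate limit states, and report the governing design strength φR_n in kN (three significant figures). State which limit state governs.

174 kN (block shear governs)

Bolt shear: A_b = π·30²/4 = 706.9 mm²; R_n = 469 × 706.9 × 2 × 1 / 1000 = 663 kN → 0.75 × 663 = 497 kN.
Bearing: edge l_c = 53.5, r_n = 154.1 kN; interior l_c = 82, r_n = 172.8 kN; R_n = 154.1 + 1·172.8 = 326.9 kN → 245 kN.
Block shear: A_gv = 1110, A_nv = 795, A_nt = 165 mm²; R_n = min(0.6F_uA_nv, 0.6F_yA_gv) + U_bs·F_u·A_nt = 232.5 kN → 174 kN.
Block shear governs: 174 kN.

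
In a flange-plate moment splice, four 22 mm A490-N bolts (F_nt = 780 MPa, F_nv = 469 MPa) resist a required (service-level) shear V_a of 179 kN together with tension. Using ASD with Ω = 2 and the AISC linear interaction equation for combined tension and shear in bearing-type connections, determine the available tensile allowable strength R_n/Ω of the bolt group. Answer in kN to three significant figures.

473 kN

A_b = π·22²/4 = 380.1 mm²; f_rv = 179 × 1000 / (4 × 380.1) = 117.7 MPa.
F'_nt = 1.3 F_nt − (Ω F_nt / F_nv) f_rv = 1.3·780 − (2·780/469)·117.7 = 622.4 MPa, capped at F_nt → F'_nt = 622.4 MPa.
R_n = F'_nt · A_b · n = 622.4 × 380.1 × 4 / 1000 = 946.4 kN.
Allowable strength R_n/Ω = 946.4 / 2 = 473 kN.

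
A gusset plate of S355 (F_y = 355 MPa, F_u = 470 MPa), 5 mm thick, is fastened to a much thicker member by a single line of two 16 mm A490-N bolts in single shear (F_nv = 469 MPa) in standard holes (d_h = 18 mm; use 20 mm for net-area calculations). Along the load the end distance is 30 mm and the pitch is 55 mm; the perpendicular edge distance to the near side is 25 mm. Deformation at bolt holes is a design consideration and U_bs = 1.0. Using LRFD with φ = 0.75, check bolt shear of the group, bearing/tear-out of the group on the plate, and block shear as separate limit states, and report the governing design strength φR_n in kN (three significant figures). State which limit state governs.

Bolt shear: A_b = π·16²/4 = 201.1 mm²; R_n = 469 × 201.1 × 2 × 1 / 1000 = 188.6 kN → 0.75 × 188.6 = 141 kN.
Bearing: edge l_c = 21, r_n = 59.22 kN; interior l_c = 37, r_n = 90.24 kN; R_n = 59.22 + 1·90.24 = 149.5 kN → 112 kN.
Block shear: A_gv = 425, A_nv = 275, A_nt = 75 mm²; R_n = min(0.6F_uA_nv, 0.6F_yA_gv) + U_bs·F_u·A_nt = 112.8 kN → 84.6 kN.
Block shear governs: 84.6 kN.

84.6 kN (block shear governs)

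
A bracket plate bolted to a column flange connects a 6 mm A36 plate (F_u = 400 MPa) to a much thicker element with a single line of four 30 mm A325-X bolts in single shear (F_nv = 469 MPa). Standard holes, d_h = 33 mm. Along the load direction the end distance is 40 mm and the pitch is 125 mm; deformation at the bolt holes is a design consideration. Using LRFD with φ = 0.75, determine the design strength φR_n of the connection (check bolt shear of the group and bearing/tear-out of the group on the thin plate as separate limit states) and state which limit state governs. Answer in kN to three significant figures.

440 kN (bearing governs)

Bolt shear: A_b = π·30²/4 = 706.9 mm²; R_n = 469 × 706.9 × 4 × 1 / 1000 = 1326 kN → 0.75 × 1326 = 995 kN.
Bearing (1.2 l_c t F_u ≤ 2.4 d t F_u): upper limit = 2.4·30·6·400 / 1000 = 172.8 kN.
  Edge l_c = 40 − 33/2 = 23.5 → r_n = 67.68 kN; interior l_c = 125 − 33 = 92 → r_n = 172.8 kN.
  R_n,bearing = 1·67.68 + 3·172.8 = 586.1 kN → 0.75 × 586.1 = 440 kN.
Bearing governs: 440 kN.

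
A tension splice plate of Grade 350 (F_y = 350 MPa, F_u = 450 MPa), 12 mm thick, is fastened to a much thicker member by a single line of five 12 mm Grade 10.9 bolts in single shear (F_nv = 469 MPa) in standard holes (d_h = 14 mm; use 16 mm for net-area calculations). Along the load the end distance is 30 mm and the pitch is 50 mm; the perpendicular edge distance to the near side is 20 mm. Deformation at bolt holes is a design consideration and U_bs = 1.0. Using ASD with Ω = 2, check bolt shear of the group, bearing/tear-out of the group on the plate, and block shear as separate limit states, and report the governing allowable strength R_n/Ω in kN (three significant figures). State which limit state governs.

133 kN (bolt shear governs)

Bolt shear: A_b = π·12²/4 = 113.1 mm²; R_n = 469 × 113.1 × 5 × 1 / 1000 = 265.2 kN → 265.2 / 2 = 133 kN.
Bearing: edge l_c = 23, r_n = 149 kN; interior l_c = 36, r_n = 155.5 kN; R_n = 149 + 4·155.5 = 771.1 kN → 386 kN.
Block shear: A_gv = 2760, A_nv = 1896, A_nt = 144 mm²; R_n = min(0.6F_uA_nv, 0.6F_yA_gv) + U_bs·F_u·A_nt = 576.7 kN → 288 kN.
Bolt shear governs: 133 kN.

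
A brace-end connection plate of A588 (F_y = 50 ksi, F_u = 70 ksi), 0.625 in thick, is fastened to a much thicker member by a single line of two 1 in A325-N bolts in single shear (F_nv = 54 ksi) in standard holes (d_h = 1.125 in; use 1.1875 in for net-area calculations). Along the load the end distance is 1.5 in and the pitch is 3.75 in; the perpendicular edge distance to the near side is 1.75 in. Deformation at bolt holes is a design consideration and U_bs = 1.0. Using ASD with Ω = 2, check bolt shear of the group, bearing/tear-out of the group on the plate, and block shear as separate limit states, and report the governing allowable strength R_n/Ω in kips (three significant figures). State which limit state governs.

42.4 kips (bolt shear governs)

Bolt shear: A_b = π·1²/4 = 0.7854 in²; R_n = 54 × 0.7854 × 2 × 1 = 84.82 kips → 84.82 / 2 = 42.4 kips.
Bearing: edge l_c = 0.9375, r_n = 49.22 kips; interior l_c = 2.625, r_n = 105 kips; R_n = 49.22 + 1·105 = 154.2 kips → 77.1 kips.
Block shear: A_gv = 3.281, A_nv = 2.168, A_nt = 0.7227 in²; R_n = min(0.6F_uA_nv, 0.6F_yA_gv) + U_bs·F_u·A_nt = 141.6 kips → 70.8 kips.
Bolt shear governs: 42.4 kips.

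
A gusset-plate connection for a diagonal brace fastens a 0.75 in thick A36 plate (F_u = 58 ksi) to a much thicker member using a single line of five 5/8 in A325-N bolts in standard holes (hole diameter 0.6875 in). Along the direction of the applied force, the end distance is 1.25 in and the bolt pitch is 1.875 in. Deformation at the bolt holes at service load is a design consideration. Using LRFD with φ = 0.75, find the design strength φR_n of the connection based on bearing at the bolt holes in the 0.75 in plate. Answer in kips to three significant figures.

221 kips

Per bolt r_n = 1.2 l_c t F_u ≤ 2.4 d t F_u; upper limit = 2.4 × 0.625 × 0.75 × 58 = 65.25 kips.
Edge bolt: l_c = 1.25 − 0.6875/2 = 0.9062 in → 1.2 × 0.9062 × 0.75 × 58 = 47.31 → r_n = 47.31 kips.
Interior bolts: l_c = 1.875 − 0.6875 = 1.188 in → 1.2 × 1.188 × 0.75 × 58 = 61.99 → r_n = 61.99 kips.
R_n = 1 × 47.31 + 4 × 61.99 = 295.3 kips.
Design strength φR_n = 0.75 × 295.3 = 221 kips.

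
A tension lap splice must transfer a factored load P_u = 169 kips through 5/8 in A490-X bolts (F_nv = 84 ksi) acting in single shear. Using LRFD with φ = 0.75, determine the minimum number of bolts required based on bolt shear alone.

9 bolts

A_b = π·0.625²/4 = 0.3068 in².
Per-bolt design strength φR_n = 0.75 × 84 × 0.3068 × 1 = 19.33 kips.
n ≥ 169 / 19.33 = 8.744 → use 9 bolts.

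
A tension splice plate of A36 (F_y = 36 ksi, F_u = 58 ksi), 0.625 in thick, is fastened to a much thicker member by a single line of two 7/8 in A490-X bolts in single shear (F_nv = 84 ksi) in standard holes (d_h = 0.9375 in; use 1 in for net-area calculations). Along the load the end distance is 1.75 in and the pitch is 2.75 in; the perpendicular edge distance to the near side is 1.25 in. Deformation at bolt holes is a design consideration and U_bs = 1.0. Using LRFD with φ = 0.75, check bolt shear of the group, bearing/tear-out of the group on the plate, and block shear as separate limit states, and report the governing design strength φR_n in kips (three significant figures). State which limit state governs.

Bolt shear: A_b = π·0.875²/4 = 0.6013 in²; R_n = 84 × 0.6013 × 2 × 1 = 101 kips → 0.75 × 101 = 75.8 kips.
Bearing: edge l_c = 1.281, r_n = 55.73 kips; interior l_c = 1.812, r_n = 76.12 kips; R_n = 55.73 + 1·76.12 = 131.9 kips → 98.9 kips.
Block shear: A_gv = 2.812, A_nv = 1.875, A_nt = 0.4688 in²; R_n = min(0.6F_uA_nv, 0.6F_yA_gv) + U_bs·F_u·A_nt = 87.94 kips → 66 kips.
Block shear governs: 66 kips.

66 kips (block shear governs)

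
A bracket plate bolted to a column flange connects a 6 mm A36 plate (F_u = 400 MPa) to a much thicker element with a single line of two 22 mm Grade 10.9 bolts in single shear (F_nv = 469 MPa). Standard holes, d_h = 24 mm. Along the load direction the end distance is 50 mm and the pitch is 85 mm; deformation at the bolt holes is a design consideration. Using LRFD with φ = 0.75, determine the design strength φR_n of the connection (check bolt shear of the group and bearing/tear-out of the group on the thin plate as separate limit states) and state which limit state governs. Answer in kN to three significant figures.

177 kN (bearing governs)

Bolt shear: A_b = π·22²/4 = 380.1 mm²; R_n = 469 × 380.1 × 2 × 1 / 1000 = 356.6 kN → 0.75 × 356.6 = 267 kN.
Bearing (1.2 l_c t F_u ≤ 2.4 d t F_u): upper limit = 2.4·22·6·400 / 1000 = 126.7 kN.
  Edge l_c = 50 − 24/2 = 38 → r_n = 109.4 kN; interior l_c = 85 − 24 = 61 → r_n = 126.7 kN.
  R_n,bearing = 1·109.4 + 1·126.7 = 236.2 kN → 0.75 × 236.2 = 177 kN.
Bearing governs: 177 kN.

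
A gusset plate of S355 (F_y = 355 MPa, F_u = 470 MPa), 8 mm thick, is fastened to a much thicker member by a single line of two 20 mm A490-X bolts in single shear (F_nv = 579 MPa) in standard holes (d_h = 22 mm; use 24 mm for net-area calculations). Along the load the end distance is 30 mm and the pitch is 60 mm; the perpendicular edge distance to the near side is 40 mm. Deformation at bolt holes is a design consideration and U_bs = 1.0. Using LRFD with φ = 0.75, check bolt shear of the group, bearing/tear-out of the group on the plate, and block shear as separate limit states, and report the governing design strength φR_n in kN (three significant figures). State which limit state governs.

170 kN (block shear governs)

Bolt shear: A_b = π·20²/4 = 314.2 mm²; R_n = 579 × 314.2 × 2 × 1 / 1000 = 363.8 kN → 0.75 × 363.8 = 273 kN.
Bearing: edge l_c = 19, r_n = 85.73 kN; interior l_c = 38, r_n = 171.5 kN; R_n = 85.73 + 1·171.5 = 257.2 kN → 193 kN.
Block shear: A_gv = 720, A_nv = 432, A_nt = 224 mm²; R_n = min(0.6F_uA_nv, 0.6F_yA_gv) + U_bs·F_u·A_nt = 227.1 kN → 170 kN.
Block shear governs: 170 kN.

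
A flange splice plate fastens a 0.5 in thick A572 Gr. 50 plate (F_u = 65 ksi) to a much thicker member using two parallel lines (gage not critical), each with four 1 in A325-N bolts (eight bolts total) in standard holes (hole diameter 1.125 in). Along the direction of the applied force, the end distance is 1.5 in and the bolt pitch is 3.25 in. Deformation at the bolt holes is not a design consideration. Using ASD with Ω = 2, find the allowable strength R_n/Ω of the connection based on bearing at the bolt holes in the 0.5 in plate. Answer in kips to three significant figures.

338 kips

Per bolt r_n = 1.5 l_c t F_u ≤ 3.0 d t F_u; upper limit = 3.0 × 1 × 0.5 × 65 = 97.5 kips.
Edge bolt: l_c = 1.5 − 1.125/2 = 0.9375 in → 1.5 × 0.9375 × 0.5 × 65 = 45.7 → r_n = 45.7 kips.
Interior bolts: l_c = 3.25 − 1.125 = 2.125 in → 1.5 × 2.125 × 0.5 × 65 = 103.6 → r_n = 97.5 kips.
R_n = 2 × 45.7 + 6 × 97.5 = 676.4 kips.
Allowable strength R_n/Ω = 676.4 / 2 = 338 kips.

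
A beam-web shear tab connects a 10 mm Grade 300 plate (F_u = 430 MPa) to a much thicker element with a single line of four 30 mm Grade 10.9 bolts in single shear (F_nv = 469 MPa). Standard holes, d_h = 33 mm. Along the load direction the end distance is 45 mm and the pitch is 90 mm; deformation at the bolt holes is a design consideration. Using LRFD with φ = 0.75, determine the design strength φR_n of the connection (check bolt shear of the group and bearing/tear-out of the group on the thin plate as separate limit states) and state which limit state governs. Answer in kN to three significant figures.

772 kN (bearing governs)

Bolt shear: A_b = π·30²/4 = 706.9 mm²; R_n = 469 × 706.9 × 4 × 1 / 1000 = 1326 kN → 0.75 × 1326 = 995 kN.
Bearing (1.2 l_c t F_u ≤ 2.4 d t F_u): upper limit = 2.4·30·10·430 / 1000 = 309.6 kN.
  Edge l_c = 45 − 33/2 = 28.5 → r_n = 147.1 kN; interior l_c = 90 − 33 = 57 → r_n = 294.1 kN.
  R_n,bearing = 1·147.1 + 3·294.1 = 1029 kN → 0.75 × 1029 = 772 kN.
Bearing governs: 772 kN.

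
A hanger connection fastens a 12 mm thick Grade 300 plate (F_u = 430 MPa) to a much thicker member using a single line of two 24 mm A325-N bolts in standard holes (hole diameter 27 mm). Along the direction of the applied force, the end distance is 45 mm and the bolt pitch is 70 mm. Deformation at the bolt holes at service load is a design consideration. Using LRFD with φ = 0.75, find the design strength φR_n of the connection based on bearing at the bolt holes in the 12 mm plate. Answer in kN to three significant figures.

346 kN

Per bolt r_n = 1.2 l_c t F_u ≤ 2.4 d t F_u; upper limit = 2.4 × 24 × 12 × 430 / 1000 = 297.2 kN.
Edge bolt: l_c = 45 − 27/2 = 31.5 mm → 1.2 × 31.5 × 12 × 430 / 1000 = 195 → r_n = 195 kN.
Interior bolts: l_c = 70 − 27 = 43 mm → 1.2 × 43 × 12 × 430 / 1000 = 266.3 → r_n = 266.3 kN.
R_n = 1 × 195 + 1 × 266.3 = 461.3 kN.
Design strength φR_n = 0.75 × 461.3 = 346 kN.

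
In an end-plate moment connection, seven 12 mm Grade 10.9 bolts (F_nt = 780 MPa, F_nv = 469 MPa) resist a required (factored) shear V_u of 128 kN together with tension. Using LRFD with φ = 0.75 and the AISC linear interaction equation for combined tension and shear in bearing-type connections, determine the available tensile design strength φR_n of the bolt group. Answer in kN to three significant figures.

A_b = π·12²/4 = 113.1 mm²; f_rv = 128 × 1000 / (7 × 113.1) = 161.7 MPa.
F'_nt = 1.3 F_nt − (F_nt / φF_nv) f_rv = 1.3·780 − (780/(0.75·469))·161.7 = 655.5 MPa, capped at F_nt → F'_nt = 655.5 MPa.
R_n = F'_nt · A_b · n = 655.5 × 113.1 × 7 / 1000 = 518.9 kN.
Design strength φR_n = 0.75 × 518.9 = 389 kN.

389 kN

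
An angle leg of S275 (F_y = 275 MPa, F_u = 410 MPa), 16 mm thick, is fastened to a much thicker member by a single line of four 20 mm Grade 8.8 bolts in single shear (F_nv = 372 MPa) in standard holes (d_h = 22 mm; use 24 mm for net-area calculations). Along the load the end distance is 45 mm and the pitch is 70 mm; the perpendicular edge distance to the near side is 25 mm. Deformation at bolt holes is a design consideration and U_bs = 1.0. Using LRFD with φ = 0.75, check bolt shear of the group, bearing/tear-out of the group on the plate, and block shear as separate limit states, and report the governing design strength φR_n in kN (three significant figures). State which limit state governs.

351 kN (bolt shear governs)

Bolt shear: A_b = π·20²/4 = 314.2 mm²; R_n = 372 × 314.2 × 4 × 1 / 1000 = 467.5 kN → 0.75 × 467.5 = 351 kN.
Bearing: edge l_c = 34, r_n = 267.6 kN; interior l_c = 48, r_n = 314.9 kN; R_n = 267.6 + 3·314.9 = 1212 kN → 909 kN.
Block shear: A_gv = 4080, A_nv = 2736, A_nt = 208 mm²; R_n = min(0.6F_uA_nv, 0.6F_yA_gv) + U_bs·F_u·A_nt = 758.3 kN → 569 kN.
Bolt shear governs: 351 kN.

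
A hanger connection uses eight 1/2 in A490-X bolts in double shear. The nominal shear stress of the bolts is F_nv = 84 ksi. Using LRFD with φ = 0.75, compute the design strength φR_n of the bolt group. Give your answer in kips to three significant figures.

A_b = π × 0.5² / 4 = 0.1963 in².
R_n = F_nv · A_b · n · n_s = 84 × 0.1963 × 8 × 2 = 263.9 kips.
Design strength φR_n = 0.75 × 263.9 = 198 kips.

198 kips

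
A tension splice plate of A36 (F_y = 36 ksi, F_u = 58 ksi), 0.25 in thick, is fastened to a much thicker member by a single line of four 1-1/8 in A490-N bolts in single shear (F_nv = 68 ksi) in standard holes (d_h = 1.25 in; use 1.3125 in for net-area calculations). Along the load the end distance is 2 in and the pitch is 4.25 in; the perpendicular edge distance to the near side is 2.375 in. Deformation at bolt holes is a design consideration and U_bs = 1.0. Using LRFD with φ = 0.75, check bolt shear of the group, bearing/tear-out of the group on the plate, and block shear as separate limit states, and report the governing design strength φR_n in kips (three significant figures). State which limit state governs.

Bolt shear: A_b = π·1.125²/4 = 0.994 in²; R_n = 68 × 0.994 × 4 × 1 = 270.4 kips → 0.75 × 270.4 = 203 kips.
Bearing: edge l_c = 1.375, r_n = 23.92 kips; interior l_c = 3, r_n = 39.15 kips; R_n = 23.92 + 3·39.15 = 141.4 kips → 106 kips.
Block shear: A_gv = 3.688, A_nv = 2.539, A_nt = 0.4297 in²; R_n = min(0.6F_uA_nv, 0.6F_yA_gv) + U_bs·F_u·A_nt = 104.6 kips → 78.4 kips.
Block shear governs: 78.4 kips.

78.4 kips (block shear governs)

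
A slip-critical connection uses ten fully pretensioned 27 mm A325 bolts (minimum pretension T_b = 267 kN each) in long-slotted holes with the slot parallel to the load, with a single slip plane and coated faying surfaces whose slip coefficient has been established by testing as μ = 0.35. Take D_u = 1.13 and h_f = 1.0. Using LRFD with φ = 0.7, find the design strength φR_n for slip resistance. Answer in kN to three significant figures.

739 kN

R_n = μ · D_u · h_f · T_b · n_s · n_b = 0.35 × 1.13 × 1.0 × 267 × 1 × 10 = 1056 kN.
Design strength φR_n = 0.7 × 1056 = 739 kN.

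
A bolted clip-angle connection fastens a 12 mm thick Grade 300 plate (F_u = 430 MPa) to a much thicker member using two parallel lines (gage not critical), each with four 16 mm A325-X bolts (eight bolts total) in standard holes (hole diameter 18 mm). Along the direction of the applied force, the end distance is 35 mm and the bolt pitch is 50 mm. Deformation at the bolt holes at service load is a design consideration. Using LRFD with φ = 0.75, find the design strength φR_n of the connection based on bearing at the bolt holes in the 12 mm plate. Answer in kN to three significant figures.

1130 kN

Per bolt r_n = 1.2 l_c t F_u ≤ 2.4 d t F_u; upper limit = 2.4 × 16 × 12 × 430 / 1000 = 198.1 kN.
Edge bolt: l_c = 35 − 18/2 = 26 mm → 1.2 × 26 × 12 × 430 / 1000 = 161 → r_n = 161 kN.
Interior bolts: l_c = 50 − 18 = 32 mm → 1.2 × 32 × 12 × 430 / 1000 = 198.1 → r_n = 198.1 kN.
R_n = 2 × 161 + 6 × 198.1 = 1511 kN.
Design strength φR_n = 0.75 × 1511 = 1130 kN.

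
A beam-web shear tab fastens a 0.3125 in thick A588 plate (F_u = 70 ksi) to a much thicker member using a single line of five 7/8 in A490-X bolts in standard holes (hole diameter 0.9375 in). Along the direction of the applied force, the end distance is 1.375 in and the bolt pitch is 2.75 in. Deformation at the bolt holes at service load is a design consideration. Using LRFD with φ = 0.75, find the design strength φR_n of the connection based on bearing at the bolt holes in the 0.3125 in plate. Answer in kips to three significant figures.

Per bolt r_n = 1.2 l_c t F_u ≤ 2.4 d t F_u; upper limit = 2.4 × 0.875 × 0.3125 × 70 = 45.94 kips.
Edge bolt: l_c = 1.375 − 0.9375/2 = 0.9062 in → 1.2 × 0.9062 × 0.3125 × 70 = 23.79 → r_n = 23.79 kips.
Interior bolts: l_c = 2.75 − 0.9375 = 1.812 in → 1.2 × 1.812 × 0.3125 × 70 = 47.58 → r_n = 45.94 kips.
R_n = 1 × 23.79 + 4 × 45.94 = 207.5 kips.
Design strength φR_n = 0.75 × 207.5 = 156 kips.

156 kips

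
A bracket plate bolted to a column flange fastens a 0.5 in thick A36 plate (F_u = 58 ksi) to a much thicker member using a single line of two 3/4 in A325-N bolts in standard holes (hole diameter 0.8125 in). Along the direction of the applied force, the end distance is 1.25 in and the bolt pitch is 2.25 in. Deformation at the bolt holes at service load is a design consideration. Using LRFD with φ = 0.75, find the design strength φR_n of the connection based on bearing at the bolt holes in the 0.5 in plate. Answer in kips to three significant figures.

59.5 kips

Per bolt r_n = 1.2 l_c t F_u ≤ 2.4 d t F_u; upper limit = 2.4 × 0.75 × 0.5 × 58 = 52.2 kips.
Edge bolt: l_c = 1.25 − 0.8125/2 = 0.8438 in → 1.2 × 0.8438 × 0.5 × 58 = 29.36 → r_n = 29.36 kips.
Interior bolts: l_c = 2.25 − 0.8125 = 1.438 in → 1.2 × 1.438 × 0.5 × 58 = 50.02 → r_n = 50.02 kips.
R_n = 1 × 29.36 + 1 × 50.02 = 79.39 kips.
Design strength φR_n = 0.75 × 79.39 = 59.5 kips.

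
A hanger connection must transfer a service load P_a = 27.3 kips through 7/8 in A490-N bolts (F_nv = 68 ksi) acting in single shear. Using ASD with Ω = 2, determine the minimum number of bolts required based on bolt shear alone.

A_b = π·0.875²/4 = 0.6013 in².
Per-bolt allowable strength R_n/Ω = 68 × 0.6013 × 1 / 2 = 20.44 kips.
n ≥ 27.3 / 20.44 = 1.335 → use 2 bolts.

2 bolts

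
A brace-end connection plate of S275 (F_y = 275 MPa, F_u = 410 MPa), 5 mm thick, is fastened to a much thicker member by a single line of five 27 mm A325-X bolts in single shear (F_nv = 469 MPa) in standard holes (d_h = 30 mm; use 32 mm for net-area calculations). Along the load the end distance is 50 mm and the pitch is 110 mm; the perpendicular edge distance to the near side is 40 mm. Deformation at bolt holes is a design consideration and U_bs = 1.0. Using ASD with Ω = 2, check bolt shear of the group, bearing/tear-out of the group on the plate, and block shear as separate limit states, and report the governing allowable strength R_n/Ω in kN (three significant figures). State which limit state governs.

227 kN (block shear governs)

Bolt shear: A_b = π·27²/4 = 572.6 mm²; R_n = 469 × 572.6 × 5 × 1 / 1000 = 1343 kN → 1343 / 2 = 671 kN.
Bearing: edge l_c = 35, r_n = 86.1 kN; interior l_c = 80, r_n = 132.8 kN; R_n = 86.1 + 4·132.8 = 617.5 kN → 309 kN.
Block shear: A_gv = 2450, A_nv = 1730, A_nt = 120 mm²; R_n = min(0.6F_uA_nv, 0.6F_yA_gv) + U_bs·F_u·A_nt = 453.4 kN → 227 kN.
Block shear governs: 227 kN.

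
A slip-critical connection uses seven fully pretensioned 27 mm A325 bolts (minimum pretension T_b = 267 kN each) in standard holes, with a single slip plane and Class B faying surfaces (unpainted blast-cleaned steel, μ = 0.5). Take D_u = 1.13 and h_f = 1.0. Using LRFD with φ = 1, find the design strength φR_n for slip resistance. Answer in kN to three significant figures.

R_n = μ · D_u · h_f · T_b · n_s · n_b = 0.5 × 1.13 × 1.0 × 267 × 1 × 7 = 1056 kN.
Design strength φR_n = 1 × 1056 = 1060 kN.

1060 kN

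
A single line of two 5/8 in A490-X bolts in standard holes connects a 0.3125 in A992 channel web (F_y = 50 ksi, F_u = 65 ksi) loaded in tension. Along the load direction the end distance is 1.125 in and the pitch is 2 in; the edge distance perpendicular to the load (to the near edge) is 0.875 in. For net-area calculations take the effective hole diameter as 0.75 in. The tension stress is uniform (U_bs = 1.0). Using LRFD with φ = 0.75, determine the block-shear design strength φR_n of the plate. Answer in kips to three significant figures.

25.9 kips

Shear plane L_v = 1.125 + 1·2 = 3.125 in; A_gv = 3.125 × 0.3125 = 0.9766 in².
A_nv = (3.125 − 1.5·0.75) × 0.3125 = 0.625 in².
A_nt = (0.875 − 0.5·0.75) × 0.3125 = 0.1562 in².
0.6 F_u A_nv = 24.38 kips; 0.6 F_y A_gv = 29.3 kips → shear rupture governs the shear term.
R_n = 24.38 + 1.0 × 65 × 0.1562 = 34.53 kips.
Design strength φR_n = 0.75 × 34.53 = 25.9 kips.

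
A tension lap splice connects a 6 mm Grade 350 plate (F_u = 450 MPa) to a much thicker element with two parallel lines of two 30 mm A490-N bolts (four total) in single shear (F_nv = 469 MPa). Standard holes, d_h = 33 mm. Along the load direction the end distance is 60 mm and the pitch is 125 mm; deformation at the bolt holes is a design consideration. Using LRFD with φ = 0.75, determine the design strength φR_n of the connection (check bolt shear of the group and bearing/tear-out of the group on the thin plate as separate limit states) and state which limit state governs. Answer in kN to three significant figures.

503 kN (bearing governs)

Bolt shear: A_b = π·30²/4 = 706.9 mm²; R_n = 469 × 706.9 × 4 × 1 / 1000 = 1326 kN → 0.75 × 1326 = 995 kN.
Bearing (1.2 l_c t F_u ≤ 2.4 d t F_u): upper limit = 2.4·30·6·450 / 1000 = 194.4 kN.
  Edge l_c = 60 − 33/2 = 43.5 → r_n = 140.9 kN; interior l_c = 125 − 33 = 92 → r_n = 194.4 kN.
  R_n,bearing = 2·140.9 + 2·194.4 = 670.7 kN → 0.75 × 670.7 = 503 kN.
Bearing governs: 503 kN.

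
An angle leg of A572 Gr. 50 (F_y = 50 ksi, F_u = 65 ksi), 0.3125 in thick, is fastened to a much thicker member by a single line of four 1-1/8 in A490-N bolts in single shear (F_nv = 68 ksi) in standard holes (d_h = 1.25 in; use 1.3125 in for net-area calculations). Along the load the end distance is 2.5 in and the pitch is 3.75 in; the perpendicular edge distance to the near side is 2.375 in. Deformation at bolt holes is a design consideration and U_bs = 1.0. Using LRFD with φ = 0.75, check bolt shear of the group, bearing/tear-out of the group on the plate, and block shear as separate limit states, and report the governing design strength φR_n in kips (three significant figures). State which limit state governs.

110 kips (block shear governs)

Bolt shear: A_b = π·1.125²/4 = 0.994 in²; R_n = 68 × 0.994 × 4 × 1 = 270.4 kips → 0.75 × 270.4 = 203 kips.
Bearing: edge l_c = 1.875, r_n = 45.7 kips; interior l_c = 2.5, r_n = 54.84 kips; R_n = 45.7 + 3·54.84 = 210.2 kips → 158 kips.
Block shear: A_gv = 4.297, A_nv = 2.861, A_nt = 0.5371 in²; R_n = min(0.6F_uA_nv, 0.6F_yA_gv) + U_bs·F_u·A_nt = 146.5 kips → 110 kips.
Block shear governs: 110 kips.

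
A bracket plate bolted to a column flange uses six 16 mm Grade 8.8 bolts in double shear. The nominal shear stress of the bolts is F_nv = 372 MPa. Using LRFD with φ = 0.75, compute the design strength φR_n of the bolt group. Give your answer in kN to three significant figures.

A_b = π × 16² / 4 = 201.1 mm².
R_n = F_nv · A_b · n · n_s = 372 × 201.1 × 6 × 2 / 1000 = 897.5 kN.
Design strength φR_n = 0.75 × 897.5 = 673 kN.

673 kN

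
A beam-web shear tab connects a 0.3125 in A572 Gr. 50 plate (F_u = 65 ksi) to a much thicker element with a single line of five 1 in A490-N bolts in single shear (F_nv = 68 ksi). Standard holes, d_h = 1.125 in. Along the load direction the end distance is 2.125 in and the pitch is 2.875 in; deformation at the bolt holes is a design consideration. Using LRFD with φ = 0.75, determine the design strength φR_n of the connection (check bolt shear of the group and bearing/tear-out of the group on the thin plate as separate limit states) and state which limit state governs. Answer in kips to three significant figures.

Bolt shear: A_b = π·1²/4 = 0.7854 in²; R_n = 68 × 0.7854 × 5 × 1 = 267 kips → 0.75 × 267 = 200 kips.
Bearing (1.2 l_c t F_u ≤ 2.4 d t F_u): upper limit = 2.4·1·0.3125·65 = 48.75 kips.
  Edge l_c = 2.125 − 1.125/2 = 1.562 → r_n = 38.09 kips; interior l_c = 2.875 − 1.125 = 1.75 → r_n = 42.66 kips.
  R_n,bearing = 1·38.09 + 4·42.66 = 208.7 kips → 0.75 × 208.7 = 157 kips.
Bearing governs: 157 kips.

157 kips (bearing governs)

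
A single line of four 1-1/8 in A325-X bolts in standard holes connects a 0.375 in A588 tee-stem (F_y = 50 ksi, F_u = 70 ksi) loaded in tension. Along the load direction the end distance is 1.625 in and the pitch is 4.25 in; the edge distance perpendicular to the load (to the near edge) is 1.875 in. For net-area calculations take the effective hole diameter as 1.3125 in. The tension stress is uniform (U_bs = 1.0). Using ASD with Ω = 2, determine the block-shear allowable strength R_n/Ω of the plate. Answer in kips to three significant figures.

Shear plane L_v = 1.625 + 3·4.25 = 14.38 in; A_gv = 14.38 × 0.375 = 5.391 in².
A_nv = (14.38 − 3.5·1.3125) × 0.375 = 3.668 in².
A_nt = (1.875 − 0.5·1.3125) × 0.375 = 0.457 in².
0.6 F_u A_nv = 154.1 kips; 0.6 F_y A_gv = 161.7 kips → shear rupture governs the shear term.
R_n = 154.1 + 1.0 × 70 × 0.457 = 186 kips.
Allowable strength R_n/Ω = 186 / 2 = 93 kips.

93 kips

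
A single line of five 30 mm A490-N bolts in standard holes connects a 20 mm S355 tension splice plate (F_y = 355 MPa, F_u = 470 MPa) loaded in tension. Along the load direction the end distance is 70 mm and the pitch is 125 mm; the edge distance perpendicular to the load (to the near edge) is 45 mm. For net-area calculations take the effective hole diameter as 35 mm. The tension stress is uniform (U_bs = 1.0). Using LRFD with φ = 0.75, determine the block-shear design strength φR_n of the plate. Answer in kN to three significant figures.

1940 kN

Shear plane L_v = 70 + 4·125 = 570 mm; A_gv = 570 × 20 = 11400 mm².
A_nv = (570 − 4.5·35) × 20 = 8250 mm².
A_nt = (45 − 0.5·35) × 20 = 550 mm².
0.6 F_u A_nv = 2326 kN; 0.6 F_y A_gv = 2428 kN → shear rupture governs the shear term.
R_n = 2326 + 1.0 × 470 × 550 / 1000 = 2585 kN.
Design strength φR_n = 0.75 × 2585 = 1940 kN.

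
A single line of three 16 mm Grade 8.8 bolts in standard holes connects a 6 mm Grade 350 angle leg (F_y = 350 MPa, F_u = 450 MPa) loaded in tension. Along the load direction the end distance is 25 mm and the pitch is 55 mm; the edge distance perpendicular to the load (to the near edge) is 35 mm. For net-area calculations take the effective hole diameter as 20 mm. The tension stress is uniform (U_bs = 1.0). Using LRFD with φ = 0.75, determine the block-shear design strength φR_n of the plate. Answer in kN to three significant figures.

154 kN

Shear plane L_v = 25 + 2·55 = 135 mm; A_gv = 135 × 6 = 810 mm².
A_nv = (135 − 2.5·20) × 6 = 510 mm².
A_nt = (35 − 0.5·20) × 6 = 150 mm².
0.6 F_u A_nv = 137.7 kN; 0.6 F_y A_gv = 170.1 kN → shear rupture governs the shear term.
R_n = 137.7 + 1.0 × 450 × 150 / 1000 = 205.2 kN.
Design strength φR_n = 0.75 × 205.2 = 154 kN.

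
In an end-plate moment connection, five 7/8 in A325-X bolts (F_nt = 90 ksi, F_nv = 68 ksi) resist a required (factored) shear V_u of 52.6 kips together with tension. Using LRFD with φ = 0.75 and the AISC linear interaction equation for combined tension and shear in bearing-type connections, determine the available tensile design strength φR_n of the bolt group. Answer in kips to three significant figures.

194 kips

A_b = π·0.875²/4 = 0.6013 in²; f_rv = 52.6 / (5 × 0.6013) = 17.49 ksi.
F'_nt = 1.3 F_nt − (F_nt / φF_nv) f_rv = 1.3·90 − (90/(0.75·68))·17.49 = 86.13 ksi, capped at F_nt → F'_nt = 86.13 ksi.
R_n = F'_nt · A_b · n = 86.13 × 0.6013 × 5 = 258.9 kips.
Design strength φR_n = 0.75 × 258.9 = 194 kips.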